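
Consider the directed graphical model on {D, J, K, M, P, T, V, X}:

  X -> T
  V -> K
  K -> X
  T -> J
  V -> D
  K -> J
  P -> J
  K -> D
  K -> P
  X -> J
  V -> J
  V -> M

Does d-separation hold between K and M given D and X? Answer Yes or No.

No — K and M are not d-separated given {D, X}.

We examine all 6 paths between K and M:
Path 1: K ← V → M
  V is a fork and V is not conditioned on — no node blocks this path, so it is active.
Path 2: K → D ← V → M
  D is a collider and D is conditioned on, which opens it; V is a fork and V is not conditioned on — no node blocks this path, so it is active.
Path 3: K → X → T → J ← V → M
  X is a chain here and X is conditioned on, so the path is blocked at X.
Path 4: K → X → J ← V → M
  X is a chain here and X is conditioned on, so the path is blocked at X.
Path 5: K → P → J ← V → M
  J is a collider here and neither J nor any of its descendants is conditioned on, so the collider stays closed — the path is blocked at J.
Path 6: K → J ← V → M
  J is a collider here and neither J nor any of its descendants is conditioned on, so the collider stays closed — the path is blocked at J.
Since the path K ← V → M is active, K and M are not d-separated given {D, X}.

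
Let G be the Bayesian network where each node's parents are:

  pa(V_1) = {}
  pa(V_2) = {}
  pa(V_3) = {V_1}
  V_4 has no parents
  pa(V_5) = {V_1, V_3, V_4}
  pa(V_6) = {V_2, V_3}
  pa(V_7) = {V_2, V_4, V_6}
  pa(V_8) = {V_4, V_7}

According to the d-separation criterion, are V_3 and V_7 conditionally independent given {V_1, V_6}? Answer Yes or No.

No

6 paths connect V_3 and V_7; each must be blocked for d-separation to hold:
Path 1: V_3 ← V_1 → V_5 ← V_4 → V_8 ← V_7
  V_1 is a fork here and V_1 is conditioned on, so the path is blocked at V_1.
Path 2: V_3 ← V_1 → V_5 ← V_4 → V_7
  V_1 is a fork here and V_1 is conditioned on, so the path is blocked at V_1.
Path 3: V_3 → V_6 ← V_2 → V_7
  V_6 is a collider and V_6 is conditioned on, which opens it; V_2 is a fork and V_2 is not conditioned on — no node blocks this path, so it is active.
Path 4: V_3 → V_6 → V_7
  V_6 is a chain here and V_6 is conditioned on, so the path is blocked at V_6.
Path 5: V_3 → V_5 ← V_4 → V_8 ← V_7
  V_5 is a collider here and neither V_5 nor any of its descendants is conditioned on, so the collider stays closed — the path is blocked at V_5.
Path 6: V_3 → V_5 ← V_4 → V_7
  V_5 is a collider here and neither V_5 nor any of its descendants is conditioned on, so the collider stays closed — the path is blocked at V_5.
At least one path is unblocked, so d-separation fails.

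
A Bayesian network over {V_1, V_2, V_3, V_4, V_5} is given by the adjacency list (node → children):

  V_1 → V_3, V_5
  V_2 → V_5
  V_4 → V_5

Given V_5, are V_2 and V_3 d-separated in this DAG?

There is one path between V_2 and V_3:
  1. V_2 → V_5 ← V_1 → V_3 — V_5:collider[open]; V_1:fork[open] ⇒ active
At least one path is unblocked, so d-separation fails.

No — V_2 and V_3 are not d-separated given {V_5}.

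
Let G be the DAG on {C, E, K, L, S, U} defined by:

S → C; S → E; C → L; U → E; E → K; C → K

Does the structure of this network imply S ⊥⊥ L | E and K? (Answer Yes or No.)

Enumerating the 2 paths from S to L and testing each for blocking by {E, K}:
  1. S → E → K ← C → L — E:chain[blocks]; K:collider[open]; C:fork[open] ⇒ blocked
  2. S → C → L — C:chain[open] ⇒ active
Since the path S → C → L is active, S and L are not d-separated given {E, K}.

No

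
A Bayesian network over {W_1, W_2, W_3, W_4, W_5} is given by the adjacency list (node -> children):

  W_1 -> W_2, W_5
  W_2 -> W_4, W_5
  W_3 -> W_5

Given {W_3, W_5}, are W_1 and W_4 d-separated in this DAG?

No

There are 2 undirected paths between W_1 and W_4; checking each against the conditioning set {W_3, W_5}:
  1. W_1 → W_2 → W_4 — W_2:chain[open] ⇒ active
  2. W_1 → W_5 ← W_2 → W_4 — W_5:collider[open]; W_2:fork[open] ⇒ active
Since the path W_1 → W_2 → W_4 is active, W_1 and W_4 are not d-separated given {W_3, W_5}.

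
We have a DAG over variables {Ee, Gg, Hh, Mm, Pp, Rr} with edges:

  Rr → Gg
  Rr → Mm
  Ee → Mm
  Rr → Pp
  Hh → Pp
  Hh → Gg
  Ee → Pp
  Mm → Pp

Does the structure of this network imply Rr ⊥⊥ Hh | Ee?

Yes

There are 4 undirected paths between Rr and Hh; checking each against the conditioning set {Ee}:
Path 1: Rr → Pp ← Hh
  Pp is a collider here and neither Pp nor any of its descendants is conditioned on, so the collider stays closed — the path is blocked at Pp.
Path 2: Rr → Gg ← Hh
  Gg is a collider here and neither Gg nor any of its descendants is conditioned on, so the collider stays closed — the path is blocked at Gg.
Path 3: Rr → Mm → Pp ← Hh
  Pp is a collider here and neither Pp nor any of its descendants is conditioned on, so the collider stays closed — the path is blocked at Pp.
Path 4: Rr → Mm ← Ee → Pp ← Hh
  Mm is a collider here and neither Mm nor any of its descendants is conditioned on, so the collider stays closed — the path is blocked at Mm.
Every path is blocked, so Rr and Hh are d-separated given {Ee}.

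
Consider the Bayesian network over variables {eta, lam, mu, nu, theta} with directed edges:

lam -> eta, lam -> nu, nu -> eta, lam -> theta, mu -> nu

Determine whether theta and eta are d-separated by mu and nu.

2 paths connect theta and eta; each must be blocked for d-separation to hold:
Path 1: theta ← lam → eta
  lam is a fork and lam is not conditioned on — no node blocks this path, so it is active.
Path 2: theta ← lam → nu → eta
  nu is a chain here and nu is conditioned on, so the path is blocked at nu.
At least one path is unblocked, so d-separation fails.

No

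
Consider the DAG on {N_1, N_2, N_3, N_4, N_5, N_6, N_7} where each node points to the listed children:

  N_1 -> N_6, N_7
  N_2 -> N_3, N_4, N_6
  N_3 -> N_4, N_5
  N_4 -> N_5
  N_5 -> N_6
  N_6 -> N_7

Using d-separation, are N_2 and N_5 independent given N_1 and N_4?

We examine all 5 paths between N_2 and N_5:
Path 1: N_2 → N_6 ← N_5
  N_6 is a collider here and neither N_6 nor any of its descendants is conditioned on, so the collider stays closed — the path is blocked at N_6.
Path 2: N_2 → N_3 → N_4 → N_5
  N_4 is a chain here and N_4 is conditioned on, so the path is blocked at N_4.
Path 3: N_2 → N_3 → N_5
  N_3 is a chain and N_3 is not conditioned on — no node blocks this path, so it is active.
Path 4: N_2 → N_4 ← N_3 → N_5
  N_4 is a collider and N_4 is conditioned on, which opens it; N_3 is a fork and N_3 is not conditioned on — no node blocks this path, so it is active.
Path 5: N_2 → N_4 → N_5
  N_4 is a chain here and N_4 is conditioned on, so the path is blocked at N_4.
Since the path N_2 → N_3 → N_5 is active, N_2 and N_5 are not d-separated given {N_1, N_4}.

No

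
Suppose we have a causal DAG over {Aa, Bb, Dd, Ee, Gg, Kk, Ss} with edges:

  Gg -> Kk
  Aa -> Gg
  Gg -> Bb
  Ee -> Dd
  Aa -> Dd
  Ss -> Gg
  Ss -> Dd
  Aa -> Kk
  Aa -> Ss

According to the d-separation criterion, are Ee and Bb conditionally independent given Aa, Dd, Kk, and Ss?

Yes

Enumerating the 6 paths from Ee to Bb and testing each for blocking by {Aa, Dd, Kk, Ss}:
  1. Ee → Dd ← Aa → Kk ← Gg → Bb — Dd:collider[open]; Aa:fork[blocks]; Kk:collider[open]; Gg:fork[open] ⇒ blocked
  2. Ee → Dd ← Aa → Ss → Gg → Bb — Dd:collider[open]; Aa:fork[blocks]; Ss:chain[blocks]; Gg:chain[open] ⇒ blocked
  3. Ee → Dd ← Aa → Gg → Bb — Dd:collider[open]; Aa:fork[blocks]; Gg:chain[open] ⇒ blocked
  4. Ee → Dd ← Ss ← Aa → Kk ← Gg → Bb — Dd:collider[open]; Ss:chain[blocks]; Aa:fork[blocks]; Kk:collider[open]; Gg:fork[open] ⇒ blocked
  5. Ee → Dd ← Ss ← Aa → Gg → Bb — Dd:collider[open]; Ss:chain[blocks]; Aa:fork[blocks]; Gg:chain[open] ⇒ blocked
  6. Ee → Dd ← Ss → Gg → Bb — Dd:collider[open]; Ss:fork[blocks]; Gg:chain[open] ⇒ blocked
Since every path is blocked, d-separation holds.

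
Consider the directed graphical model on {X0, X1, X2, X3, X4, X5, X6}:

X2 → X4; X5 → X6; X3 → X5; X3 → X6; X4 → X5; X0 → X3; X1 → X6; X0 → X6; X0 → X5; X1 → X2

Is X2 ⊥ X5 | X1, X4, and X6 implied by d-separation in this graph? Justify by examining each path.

We examine all 6 paths between X2 and X5:
  1. X2 → X4 → X5 — X4:chain[blocks] ⇒ blocked
  2. X2 ← X1 → X6 ← X0 → X5 — X1:fork[blocks]; X6:collider[open]; X0:fork[open] ⇒ blocked
  3. X2 ← X1 → X6 ← X0 → X3 → X5 — X1:fork[blocks]; X6:collider[open]; X0:fork[open]; X3:chain[open] ⇒ blocked
  4. X2 ← X1 → X6 ← X5 — X1:fork[blocks]; X6:collider[open] ⇒ blocked
  5. X2 ← X1 → X6 ← X3 ← X0 → X5 — X1:fork[blocks]; X6:collider[open]; X3:chain[open]; X0:fork[open] ⇒ blocked
  6. X2 ← X1 → X6 ← X3 → X5 — X1:fork[blocks]; X6:collider[open]; X3:fork[open] ⇒ blocked
Since every path is blocked, d-separation holds.

Yes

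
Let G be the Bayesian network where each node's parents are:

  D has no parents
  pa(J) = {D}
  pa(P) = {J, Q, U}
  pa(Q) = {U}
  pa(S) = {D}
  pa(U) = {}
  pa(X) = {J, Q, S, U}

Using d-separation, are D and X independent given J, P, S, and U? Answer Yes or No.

6 paths connect D and X; each must be blocked for d-separation to hold:
Path 1: D → J → P ← U → Q → X
  J is a chain here and J is conditioned on, so the path is blocked at J.
Path 2: D → J → P ← U → X
  J is a chain here and J is conditioned on, so the path is blocked at J.
Path 3: D → J → P ← Q ← U → X
  J is a chain here and J is conditioned on, so the path is blocked at J.
Path 4: D → J → P ← Q → X
  J is a chain here and J is conditioned on, so the path is blocked at J.
Path 5: D → J → X
  J is a chain here and J is conditioned on, so the path is blocked at J.
Path 6: D → S → X
  S is a chain here and S is conditioned on, so the path is blocked at S.
Since every path is blocked, d-separation holds.

Yes — D and X are d-separated given {J, P, S, U}.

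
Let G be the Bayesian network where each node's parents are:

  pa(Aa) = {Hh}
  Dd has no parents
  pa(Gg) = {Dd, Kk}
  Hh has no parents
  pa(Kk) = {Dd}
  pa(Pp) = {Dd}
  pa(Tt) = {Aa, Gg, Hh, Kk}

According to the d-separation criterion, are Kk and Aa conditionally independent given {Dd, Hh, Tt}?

No

6 paths connect Kk and Aa; each must be blocked for d-separation to hold:
Path 1: Kk → Gg → Tt ← Aa
  Gg is a chain and Gg is not conditioned on; Tt is a collider and Tt is conditioned on, which opens it — no node blocks this path, so it is active.
Path 2: Kk → Gg → Tt ← Hh → Aa
  Hh is a fork here and Hh is conditioned on, so the path is blocked at Hh.
Path 3: Kk → Tt ← Aa
  Tt is a collider and Tt is conditioned on, which opens it — no node blocks this path, so it is active.
Path 4: Kk → Tt ← Hh → Aa
  Hh is a fork here and Hh is conditioned on, so the path is blocked at Hh.
Path 5: Kk ← Dd → Gg → Tt ← Aa
  Dd is a fork here and Dd is conditioned on, so the path is blocked at Dd.
Path 6: Kk ← Dd → Gg → Tt ← Hh → Aa
  Dd is a fork here and Dd is conditioned on, so the path is blocked at Dd.
At least one path is unblocked, so d-separation fails.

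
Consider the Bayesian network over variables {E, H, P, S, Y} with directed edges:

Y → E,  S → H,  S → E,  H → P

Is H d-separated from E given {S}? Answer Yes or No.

Yes

The only undirected path from H to E is:
  1. H ← S → E — S:fork[blocks] ⇒ blocked
Every path is blocked, so H and E are d-separated given {S}.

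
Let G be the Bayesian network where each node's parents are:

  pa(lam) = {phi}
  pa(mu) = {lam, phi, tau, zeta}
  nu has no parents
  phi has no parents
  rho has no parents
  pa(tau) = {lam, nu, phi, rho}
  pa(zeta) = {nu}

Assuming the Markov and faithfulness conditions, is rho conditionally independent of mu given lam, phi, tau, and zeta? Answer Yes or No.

Yes

There are 6 undirected paths between rho and mu; checking each against the conditioning set {lam, phi, tau, zeta}:
Path 1: rho → tau ← nu → zeta → mu
  zeta is a chain here and zeta is conditioned on, so the path is blocked at zeta.
Path 2: rho → tau ← lam → mu
  lam is a fork here and lam is conditioned on, so the path is blocked at lam.
Path 3: rho → tau ← lam ← phi → mu
  lam is a chain here and lam is conditioned on, so the path is blocked at lam.
Path 4: rho → tau → mu
  tau is a chain here and tau is conditioned on, so the path is blocked at tau.
Path 5: rho → tau ← phi → lam → mu
  phi is a fork here and phi is conditioned on, so the path is blocked at phi.
Path 6: rho → tau ← phi → mu
  phi is a fork here and phi is conditioned on, so the path is blocked at phi.
All paths are blocked; rho ⊥ mu | {lam, phi, tau, zeta} holds.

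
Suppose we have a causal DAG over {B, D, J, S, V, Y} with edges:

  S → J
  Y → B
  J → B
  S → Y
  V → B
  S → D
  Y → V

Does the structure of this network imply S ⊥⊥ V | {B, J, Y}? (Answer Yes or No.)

We examine all 4 paths between S and V:
  1. S → Y → B ← V — Y:chain[blocks]; B:collider[open] ⇒ blocked
  2. S → Y → V — Y:chain[blocks] ⇒ blocked
  3. S → J → B ← Y → V — J:chain[blocks]; B:collider[open]; Y:fork[blocks] ⇒ blocked
  4. S → J → B ← V — J:chain[blocks]; B:collider[open] ⇒ blocked
Every path is blocked, so S and V are d-separated given {B, J, Y}.

Yes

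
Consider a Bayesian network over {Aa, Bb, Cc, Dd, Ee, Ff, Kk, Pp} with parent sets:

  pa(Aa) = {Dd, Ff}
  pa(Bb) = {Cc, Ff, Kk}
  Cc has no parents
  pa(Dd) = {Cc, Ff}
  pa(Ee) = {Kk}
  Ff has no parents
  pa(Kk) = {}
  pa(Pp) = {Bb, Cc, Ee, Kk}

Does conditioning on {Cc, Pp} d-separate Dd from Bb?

6 paths connect Dd and Bb; each must be blocked for d-separation to hold:
Path 1: Dd ← Ff → Bb
  Ff is a fork and Ff is not conditioned on — no node blocks this path, so it is active.
Path 2: Dd ← Cc → Bb
  Cc is a fork here and Cc is conditioned on, so the path is blocked at Cc.
Path 3: Dd ← Cc → Pp ← Ee ← Kk → Bb
  Cc is a fork here and Cc is conditioned on, so the path is blocked at Cc.
Path 4: Dd ← Cc → Pp ← Kk → Bb
  Cc is a fork here and Cc is conditioned on, so the path is blocked at Cc.
Path 5: Dd ← Cc → Pp ← Bb
  Cc is a fork here and Cc is conditioned on, so the path is blocked at Cc.
Path 6: Dd → Aa ← Ff → Bb
  Aa is a collider here and neither Aa nor any of its descendants is conditioned on, so the collider stays closed — the path is blocked at Aa.
Because an active path exists, Dd and Bb are not d-separated.

No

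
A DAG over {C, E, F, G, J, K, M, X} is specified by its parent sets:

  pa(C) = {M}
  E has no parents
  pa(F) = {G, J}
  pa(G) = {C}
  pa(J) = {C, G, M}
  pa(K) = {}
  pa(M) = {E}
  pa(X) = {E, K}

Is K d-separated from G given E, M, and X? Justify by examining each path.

There are 6 undirected paths between K and G; checking each against the conditioning set {E, M, X}:
Path 1: K → X ← E → M → C → G
  E is a fork here and E is conditioned on, so the path is blocked at E.
Path 2: K → X ← E → M → C → J → F ← G
  E is a fork here and E is conditioned on, so the path is blocked at E.
Path 3: K → X ← E → M → C → J ← G
  E is a fork here and E is conditioned on, so the path is blocked at E.
Path 4: K → X ← E → M → J → F ← G
  E is a fork here and E is conditioned on, so the path is blocked at E.
Path 5: K → X ← E → M → J ← C → G
  E is a fork here and E is conditioned on, so the path is blocked at E.
Path 6: K → X ← E → M → J ← G
  E is a fork here and E is conditioned on, so the path is blocked at E.
Every path is blocked, so K and G are d-separated given {E, M, X}.

Yes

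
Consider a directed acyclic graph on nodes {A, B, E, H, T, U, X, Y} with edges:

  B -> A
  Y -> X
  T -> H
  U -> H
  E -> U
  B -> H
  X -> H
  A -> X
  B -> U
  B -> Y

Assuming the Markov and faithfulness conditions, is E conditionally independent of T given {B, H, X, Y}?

No

4 paths connect E and T; each must be blocked for d-separation to hold:
  1. E → U → H ← T — U:chain[open]; H:collider[open] ⇒ active
  2. E → U ← B → H ← T — U:collider[open]; B:fork[blocks]; H:collider[open] ⇒ blocked
  3. E → U ← B → A → X → H ← T — U:collider[open]; B:fork[blocks]; A:chain[open]; X:chain[blocks]; H:collider[open] ⇒ blocked
  4. E → U ← B → Y → X → H ← T — U:collider[open]; B:fork[blocks]; Y:chain[blocks]; X:chain[blocks]; H:collider[open] ⇒ blocked
At least one path is unblocked, so d-separation fails.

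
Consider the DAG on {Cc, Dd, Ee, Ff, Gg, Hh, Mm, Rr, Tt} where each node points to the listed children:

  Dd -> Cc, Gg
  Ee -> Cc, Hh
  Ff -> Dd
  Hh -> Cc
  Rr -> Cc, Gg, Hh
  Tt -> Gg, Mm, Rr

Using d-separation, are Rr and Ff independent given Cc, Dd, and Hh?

5 paths connect Rr and Ff; each must be blocked for d-separation to hold:
Path 1: Rr → Hh → Cc ← Dd ← Ff
  Hh is a chain here and Hh is conditioned on, so the path is blocked at Hh.
Path 2: Rr → Hh ← Ee → Cc ← Dd ← Ff
  Dd is a chain here and Dd is conditioned on, so the path is blocked at Dd.
Path 3: Rr → Gg ← Dd ← Ff
  Gg is a collider here and neither Gg nor any of its descendants is conditioned on, so the collider stays closed — the path is blocked at Gg.
Path 4: Rr ← Tt → Gg ← Dd ← Ff
  Gg is a collider here and neither Gg nor any of its descendants is conditioned on, so the collider stays closed — the path is blocked at Gg.
Path 5: Rr → Cc ← Dd ← Ff
  Dd is a chain here and Dd is conditioned on, so the path is blocked at Dd.
Since every path is blocked, d-separation holds.

Yes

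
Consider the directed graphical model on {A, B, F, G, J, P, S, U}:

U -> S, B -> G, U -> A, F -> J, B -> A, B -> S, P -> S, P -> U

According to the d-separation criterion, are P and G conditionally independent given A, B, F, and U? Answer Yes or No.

4 paths connect P and G; each must be blocked for d-separation to hold:
Path 1: P → U → A ← B → G
  U is a chain here and U is conditioned on, so the path is blocked at U.
Path 2: P → U → S ← B → G
  U is a chain here and U is conditioned on, so the path is blocked at U.
Path 3: P → S ← U → A ← B → G
  S is a collider here and neither S nor any of its descendants is conditioned on, so the collider stays closed — the path is blocked at S.
Path 4: P → S ← B → G
  S is a collider here and neither S nor any of its descendants is conditioned on, so the collider stays closed — the path is blocked at S.
Every path is blocked, so P and G are d-separated given {A, B, F, U}.

Yes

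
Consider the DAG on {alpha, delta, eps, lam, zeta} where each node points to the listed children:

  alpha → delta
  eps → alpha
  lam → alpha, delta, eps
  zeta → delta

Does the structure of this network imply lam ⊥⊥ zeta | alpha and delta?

No

There are 3 undirected paths between lam and zeta; checking each against the conditioning set {alpha, delta}:
  1. lam → eps → alpha → delta ← zeta — eps:chain[open]; alpha:chain[blocks]; delta:collider[open] ⇒ blocked
  2. lam → alpha → delta ← zeta — alpha:chain[blocks]; delta:collider[open] ⇒ blocked
  3. lam → delta ← zeta — delta:collider[open] ⇒ active
Since the path lam → delta ← zeta is active, lam and zeta are not d-separated given {alpha, delta}.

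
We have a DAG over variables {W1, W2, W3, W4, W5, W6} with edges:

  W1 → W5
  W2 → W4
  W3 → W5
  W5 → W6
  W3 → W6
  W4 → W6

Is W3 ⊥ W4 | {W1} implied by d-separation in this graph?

We examine all 2 paths between W3 and W4:
  1. W3 → W6 ← W4 — W6:collider[blocks] ⇒ blocked
  2. W3 → W5 → W6 ← W4 — W5:chain[open]; W6:collider[blocks] ⇒ blocked
Since every path is blocked, d-separation holds.

Yes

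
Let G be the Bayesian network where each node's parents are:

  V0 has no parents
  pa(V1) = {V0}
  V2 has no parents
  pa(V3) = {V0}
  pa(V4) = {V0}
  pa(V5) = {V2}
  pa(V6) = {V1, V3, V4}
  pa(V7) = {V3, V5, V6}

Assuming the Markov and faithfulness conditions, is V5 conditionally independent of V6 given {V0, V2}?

Yes

4 paths connect V5 and V6; each must be blocked for d-separation to hold:
Path 1: V5 → V7 ← V3 ← V0 → V4 → V6
  V7 is a collider here and neither V7 nor any of its descendants is conditioned on, so the collider stays closed — the path is blocked at V7.
Path 2: V5 → V7 ← V3 ← V0 → V1 → V6
  V7 is a collider here and neither V7 nor any of its descendants is conditioned on, so the collider stays closed — the path is blocked at V7.
Path 3: V5 → V7 ← V3 → V6
  V7 is a collider here and neither V7 nor any of its descendants is conditioned on, so the collider stays closed — the path is blocked at V7.
Path 4: V5 → V7 ← V6
  V7 is a collider here and neither V7 nor any of its descendants is conditioned on, so the collider stays closed — the path is blocked at V7.
Every path is blocked, so V5 and V6 are d-separated given {V0, V2}.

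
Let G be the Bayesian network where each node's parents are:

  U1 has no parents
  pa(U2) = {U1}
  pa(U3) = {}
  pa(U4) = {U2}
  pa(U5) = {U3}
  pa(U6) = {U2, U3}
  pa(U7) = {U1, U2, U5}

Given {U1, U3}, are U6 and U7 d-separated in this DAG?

There are 3 undirected paths between U6 and U7; checking each against the conditioning set {U1, U3}:
Path 1: U6 ← U2 → U7
  U2 is a fork and U2 is not conditioned on — no node blocks this path, so it is active.
Path 2: U6 ← U2 ← U1 → U7
  U1 is a fork here and U1 is conditioned on, so the path is blocked at U1.
Path 3: U6 ← U3 → U5 → U7
  U3 is a fork here and U3 is conditioned on, so the path is blocked at U3.
At least one path is unblocked, so d-separation fails.

No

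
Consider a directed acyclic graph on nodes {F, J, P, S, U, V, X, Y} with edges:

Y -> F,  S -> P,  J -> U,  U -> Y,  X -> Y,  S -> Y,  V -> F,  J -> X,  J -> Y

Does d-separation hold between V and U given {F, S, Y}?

There are 3 undirected paths between V and U; checking each against the conditioning set {F, S, Y}:
Path 1: V → F ← Y ← U
  Y is a chain here and Y is conditioned on, so the path is blocked at Y.
Path 2: V → F ← Y ← J → U
  Y is a chain here and Y is conditioned on, so the path is blocked at Y.
Path 3: V → F ← Y ← X ← J → U
  Y is a chain here and Y is conditioned on, so the path is blocked at Y.
Since every path is blocked, d-separation holds.

Yes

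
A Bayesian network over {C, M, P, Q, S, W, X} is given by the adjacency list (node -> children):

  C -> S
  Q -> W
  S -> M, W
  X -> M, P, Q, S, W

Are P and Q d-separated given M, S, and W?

4 paths connect P and Q; each must be blocked for d-separation to hold:
Path 1: P ← X → W ← Q
  X is a fork and X is not conditioned on; W is a collider and W is conditioned on, which opens it — no node blocks this path, so it is active.
Path 2: P ← X → S → W ← Q
  S is a chain here and S is conditioned on, so the path is blocked at S.
Path 3: P ← X → Q
  X is a fork and X is not conditioned on — no node blocks this path, so it is active.
Path 4: P ← X → M ← S → W ← Q
  S is a fork here and S is conditioned on, so the path is blocked at S.
At least one path is unblocked, so d-separation fails.

No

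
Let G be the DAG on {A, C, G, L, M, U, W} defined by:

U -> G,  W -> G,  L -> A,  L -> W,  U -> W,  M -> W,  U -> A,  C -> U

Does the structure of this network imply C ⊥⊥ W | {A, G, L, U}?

3 paths connect C and W; each must be blocked for d-separation to hold:
Path 1: C → U → W
  U is a chain here and U is conditioned on, so the path is blocked at U.
Path 2: C → U → A ← L → W
  U is a chain here and U is conditioned on, so the path is blocked at U.
Path 3: C → U → G ← W
  U is a chain here and U is conditioned on, so the path is blocked at U.
Every path is blocked, so C and W are d-separated given {A, G, L, U}.

Yes — C and W are d-separated given {A, G, L, U}.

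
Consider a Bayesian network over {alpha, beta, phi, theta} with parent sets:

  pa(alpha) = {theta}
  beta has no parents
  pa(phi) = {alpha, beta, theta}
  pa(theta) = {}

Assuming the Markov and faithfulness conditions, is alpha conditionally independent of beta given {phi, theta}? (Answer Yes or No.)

Enumerating the 2 paths from alpha to beta and testing each for blocking by {phi, theta}:
Path 1: alpha ← theta → phi ← beta
  theta is a fork here and theta is conditioned on, so the path is blocked at theta.
Path 2: alpha → phi ← beta
  phi is a collider and phi is conditioned on, which opens it — no node blocks this path, so it is active.
At least one path is unblocked, so d-separation fails.

No — alpha and beta are not d-separated given {phi, theta}.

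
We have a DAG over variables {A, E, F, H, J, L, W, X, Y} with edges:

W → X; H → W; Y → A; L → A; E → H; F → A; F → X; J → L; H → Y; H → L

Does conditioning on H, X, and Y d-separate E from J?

We examine all 3 paths between E and J:
Path 1: E → H → L ← J
  H is a chain here and H is conditioned on, so the path is blocked at H.
Path 2: E → H → Y → A ← L ← J
  H is a chain here and H is conditioned on, so the path is blocked at H.
Path 3: E → H → W → X ← F → A ← L ← J
  H is a chain here and H is conditioned on, so the path is blocked at H.
Since every path is blocked, d-separation holds.

Yes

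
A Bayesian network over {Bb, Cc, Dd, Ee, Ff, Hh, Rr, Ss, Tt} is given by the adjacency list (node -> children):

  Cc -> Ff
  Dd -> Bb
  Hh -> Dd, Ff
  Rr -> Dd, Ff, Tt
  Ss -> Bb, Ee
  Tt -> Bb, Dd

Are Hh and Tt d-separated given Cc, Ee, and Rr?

Yes

There are 6 undirected paths between Hh and Tt; checking each against the conditioning set {Cc, Ee, Rr}:
Path 1: Hh → Ff ← Rr → Dd → Bb ← Tt
  Ff is a collider here and neither Ff nor any of its descendants is conditioned on, so the collider stays closed — the path is blocked at Ff.
Path 2: Hh → Ff ← Rr → Dd ← Tt
  Ff is a collider here and neither Ff nor any of its descendants is conditioned on, so the collider stays closed — the path is blocked at Ff.
Path 3: Hh → Ff ← Rr → Tt
  Ff is a collider here and neither Ff nor any of its descendants is conditioned on, so the collider stays closed — the path is blocked at Ff.
Path 4: Hh → Dd → Bb ← Tt
  Bb is a collider here and neither Bb nor any of its descendants is conditioned on, so the collider stays closed — the path is blocked at Bb.
Path 5: Hh → Dd ← Rr → Tt
  Dd is a collider here and neither Dd nor any of its descendants is conditioned on, so the collider stays closed — the path is blocked at Dd.
Path 6: Hh → Dd ← Tt
  Dd is a collider here and neither Dd nor any of its descendants is conditioned on, so the collider stays closed — the path is blocked at Dd.
Every path is blocked, so Hh and Tt are d-separated given {Cc, Ee, Rr}.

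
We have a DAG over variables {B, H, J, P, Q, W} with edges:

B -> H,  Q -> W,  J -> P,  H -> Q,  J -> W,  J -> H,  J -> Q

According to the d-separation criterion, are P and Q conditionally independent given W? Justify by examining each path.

No

There are 3 undirected paths between P and Q; checking each against the conditioning set {W}:
Path 1: P ← J → W ← Q
  J is a fork and J is not conditioned on; W is a collider and W is conditioned on, which opens it — no node blocks this path, so it is active.
Path 2: P ← J → H → Q
  J is a fork and J is not conditioned on; H is a chain and H is not conditioned on — no node blocks this path, so it is active.
Path 3: P ← J → Q
  J is a fork and J is not conditioned on — no node blocks this path, so it is active.
Since the path P ← J → W ← Q is active, P and Q are not d-separated given {W}.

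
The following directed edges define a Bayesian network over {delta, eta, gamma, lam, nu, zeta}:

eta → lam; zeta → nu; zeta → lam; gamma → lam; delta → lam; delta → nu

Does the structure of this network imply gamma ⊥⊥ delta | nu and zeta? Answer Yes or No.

2 paths connect gamma and delta; each must be blocked for d-separation to hold:
  1. gamma → lam ← delta — lam:collider[blocks] ⇒ blocked
  2. gamma → lam ← zeta → nu ← delta — lam:collider[blocks]; zeta:fork[blocks]; nu:collider[open] ⇒ blocked
All paths are blocked; gamma ⊥ delta | {nu, zeta} holds.

Yes — gamma and delta are d-separated given {nu, zeta}.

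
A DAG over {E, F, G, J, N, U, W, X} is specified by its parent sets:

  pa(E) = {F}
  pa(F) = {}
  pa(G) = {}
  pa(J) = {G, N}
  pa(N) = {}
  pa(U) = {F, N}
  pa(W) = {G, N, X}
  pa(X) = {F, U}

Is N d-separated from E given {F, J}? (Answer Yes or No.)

Yes

We examine all 6 paths between N and E:
Path 1: N → J ← G → W ← X ← F → E
  W is a collider here and neither W nor any of its descendants is conditioned on, so the collider stays closed — the path is blocked at W.
Path 2: N → J ← G → W ← X ← U ← F → E
  W is a collider here and neither W nor any of its descendants is conditioned on, so the collider stays closed — the path is blocked at W.
Path 3: N → W ← X ← F → E
  W is a collider here and neither W nor any of its descendants is conditioned on, so the collider stays closed — the path is blocked at W.
Path 4: N → W ← X ← U ← F → E
  W is a collider here and neither W nor any of its descendants is conditioned on, so the collider stays closed — the path is blocked at W.
Path 5: N → U → X ← F → E
  X is a collider here and neither X nor any of its descendants is conditioned on, so the collider stays closed — the path is blocked at X.
Path 6: N → U ← F → E
  U is a collider here and neither U nor any of its descendants is conditioned on, so the collider stays closed — the path is blocked at U.
Every path is blocked, so N and E are d-separated given {F, J}.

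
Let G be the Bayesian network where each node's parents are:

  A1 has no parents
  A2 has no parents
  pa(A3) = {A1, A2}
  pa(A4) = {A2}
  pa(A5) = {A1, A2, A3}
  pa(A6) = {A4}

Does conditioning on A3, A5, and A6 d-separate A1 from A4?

We examine all 4 paths between A1 and A4:
Path 1: A1 → A3 ← A2 → A4
  A3 is a collider and A3 is conditioned on, which opens it; A2 is a fork and A2 is not conditioned on — no node blocks this path, so it is active.
Path 2: A1 → A3 → A5 ← A2 → A4
  A3 is a chain here and A3 is conditioned on, so the path is blocked at A3.
Path 3: A1 → A5 ← A3 ← A2 → A4
  A3 is a chain here and A3 is conditioned on, so the path is blocked at A3.
Path 4: A1 → A5 ← A2 → A4
  A5 is a collider and A5 is conditioned on, which opens it; A2 is a fork and A2 is not conditioned on — no node blocks this path, so it is active.
At least one path is unblocked, so d-separation fails.

No — A1 and A4 are not d-separated given {A3, A5, A6}.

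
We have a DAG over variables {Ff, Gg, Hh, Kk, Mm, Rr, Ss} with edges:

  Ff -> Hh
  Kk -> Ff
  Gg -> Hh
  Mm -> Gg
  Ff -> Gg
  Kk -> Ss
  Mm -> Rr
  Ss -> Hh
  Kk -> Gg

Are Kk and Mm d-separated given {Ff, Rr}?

Yes — Kk and Mm are d-separated given {Ff, Rr}.

We examine all 5 paths between Kk and Mm:
  1. Kk → Ff → Gg ← Mm — Ff:chain[blocks]; Gg:collider[blocks] ⇒ blocked
  2. Kk → Ff → Hh ← Gg ← Mm — Ff:chain[blocks]; Hh:collider[blocks]; Gg:chain[open] ⇒ blocked
  3. Kk → Gg ← Mm — Gg:collider[blocks] ⇒ blocked
  4. Kk → Ss → Hh ← Ff → Gg ← Mm — Ss:chain[open]; Hh:collider[blocks]; Ff:fork[blocks]; Gg:collider[blocks] ⇒ blocked
  5. Kk → Ss → Hh ← Gg ← Mm — Ss:chain[open]; Hh:collider[blocks]; Gg:chain[open] ⇒ blocked
Every path is blocked, so Kk and Mm are d-separated given {Ff, Rr}.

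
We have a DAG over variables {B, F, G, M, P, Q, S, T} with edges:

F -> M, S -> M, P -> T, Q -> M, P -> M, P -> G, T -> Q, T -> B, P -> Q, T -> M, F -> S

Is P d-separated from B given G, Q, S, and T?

Enumerating the 5 paths from P to B and testing each for blocking by {G, Q, S, T}:
Path 1: P → M ← Q ← T → B
  M is a collider here and neither M nor any of its descendants is conditioned on, so the collider stays closed — the path is blocked at M.
Path 2: P → M ← T → B
  M is a collider here and neither M nor any of its descendants is conditioned on, so the collider stays closed — the path is blocked at M.
Path 3: P → Q → M ← T → B
  Q is a chain here and Q is conditioned on, so the path is blocked at Q.
Path 4: P → Q ← T → B
  T is a fork here and T is conditioned on, so the path is blocked at T.
Path 5: P → T → B
  T is a chain here and T is conditioned on, so the path is blocked at T.
All paths are blocked; P ⊥ B | {G, Q, S, T} holds.

Yes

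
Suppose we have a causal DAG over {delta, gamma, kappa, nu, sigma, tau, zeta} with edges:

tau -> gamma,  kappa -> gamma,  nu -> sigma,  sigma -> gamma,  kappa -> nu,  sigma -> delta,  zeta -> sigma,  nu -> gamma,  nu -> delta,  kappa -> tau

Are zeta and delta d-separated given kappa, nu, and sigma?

Yes — zeta and delta are d-separated given {kappa, nu, sigma}.

Enumerating the 5 paths from zeta to delta and testing each for blocking by {kappa, nu, sigma}:
Path 1: zeta → sigma → gamma ← nu → delta
  sigma is a chain here and sigma is conditioned on, so the path is blocked at sigma.
Path 2: zeta → sigma → gamma ← kappa → nu → delta
  sigma is a chain here and sigma is conditioned on, so the path is blocked at sigma.
Path 3: zeta → sigma → gamma ← tau ← kappa → nu → delta
  sigma is a chain here and sigma is conditioned on, so the path is blocked at sigma.
Path 4: zeta → sigma ← nu → delta
  nu is a fork here and nu is conditioned on, so the path is blocked at nu.
Path 5: zeta → sigma → delta
  sigma is a chain here and sigma is conditioned on, so the path is blocked at sigma.
Since every path is blocked, d-separation holds.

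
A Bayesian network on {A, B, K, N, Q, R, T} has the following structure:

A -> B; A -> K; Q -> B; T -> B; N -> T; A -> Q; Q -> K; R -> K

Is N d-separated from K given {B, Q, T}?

Enumerating the 4 paths from N to K and testing each for blocking by {B, Q, T}:
Path 1: N → T → B ← Q → K
  T is a chain here and T is conditioned on, so the path is blocked at T.
Path 2: N → T → B ← Q ← A → K
  T is a chain here and T is conditioned on, so the path is blocked at T.
Path 3: N → T → B ← A → K
  T is a chain here and T is conditioned on, so the path is blocked at T.
Path 4: N → T → B ← A → Q → K
  T is a chain here and T is conditioned on, so the path is blocked at T.
Every path is blocked, so N and K are d-separated given {B, Q, T}.

Yes — N and K are d-separated given {B, Q, T}.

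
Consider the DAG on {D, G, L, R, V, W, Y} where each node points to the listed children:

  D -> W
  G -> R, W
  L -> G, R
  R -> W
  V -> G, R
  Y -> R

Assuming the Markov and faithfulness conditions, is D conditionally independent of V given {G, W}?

No

6 paths connect D and V; each must be blocked for d-separation to hold:
  1. D → W ← G ← V — W:collider[open]; G:chain[blocks] ⇒ blocked
  2. D → W ← G ← L → R ← V — W:collider[open]; G:chain[blocks]; L:fork[open]; R:collider[open] ⇒ blocked
  3. D → W ← G → R ← V — W:collider[open]; G:fork[blocks]; R:collider[open] ⇒ blocked
  4. D → W ← R ← V — W:collider[open]; R:chain[open] ⇒ active
  5. D → W ← R ← L → G ← V — W:collider[open]; R:chain[open]; L:fork[open]; G:collider[open] ⇒ active
  6. D → W ← R ← G ← V — W:collider[open]; R:chain[open]; G:chain[blocks] ⇒ blocked
Since the path D → W ← R ← V is active, D and V are not d-separated given {G, W}.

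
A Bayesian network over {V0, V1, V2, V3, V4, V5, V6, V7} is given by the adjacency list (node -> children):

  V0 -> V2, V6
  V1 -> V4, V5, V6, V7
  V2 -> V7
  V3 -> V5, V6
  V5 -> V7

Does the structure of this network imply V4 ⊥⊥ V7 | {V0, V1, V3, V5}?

Yes — V4 and V7 are d-separated given {V0, V1, V3, V5}.

There are 5 undirected paths between V4 and V7; checking each against the conditioning set {V0, V1, V3, V5}:
  1. V4 ← V1 → V7 — V1:fork[blocks] ⇒ blocked
  2. V4 ← V1 → V6 ← V3 → V5 → V7 — V1:fork[blocks]; V6:collider[blocks]; V3:fork[blocks]; V5:chain[blocks] ⇒ blocked
  3. V4 ← V1 → V6 ← V0 → V2 → V7 — V1:fork[blocks]; V6:collider[blocks]; V0:fork[blocks]; V2:chain[open] ⇒ blocked
  4. V4 ← V1 → V5 → V7 — V1:fork[blocks]; V5:chain[blocks] ⇒ blocked
  5. V4 ← V1 → V5 ← V3 → V6 ← V0 → V2 → V7 — V1:fork[blocks]; V5:collider[open]; V3:fork[blocks]; V6:collider[blocks]; V0:fork[blocks]; V2:chain[open] ⇒ blocked
All paths are blocked; V4 ⊥ V7 | {V0, V1, V3, V5} holds.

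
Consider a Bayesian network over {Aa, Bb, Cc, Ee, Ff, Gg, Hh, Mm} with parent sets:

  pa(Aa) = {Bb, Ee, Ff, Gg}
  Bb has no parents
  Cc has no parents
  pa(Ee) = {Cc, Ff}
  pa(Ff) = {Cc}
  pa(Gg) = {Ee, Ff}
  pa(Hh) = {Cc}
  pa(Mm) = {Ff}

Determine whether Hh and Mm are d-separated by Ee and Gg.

No

There are 6 undirected paths between Hh and Mm; checking each against the conditioning set {Ee, Gg}:
Path 1: Hh ← Cc → Ff → Mm
  Cc is a fork and Cc is not conditioned on; Ff is a chain and Ff is not conditioned on — no node blocks this path, so it is active.
Path 2: Hh ← Cc → Ee → Gg → Aa ← Ff → Mm
  Ee is a chain here and Ee is conditioned on, so the path is blocked at Ee.
Path 3: Hh ← Cc → Ee → Gg ← Ff → Mm
  Ee is a chain here and Ee is conditioned on, so the path is blocked at Ee.
Path 4: Hh ← Cc → Ee → Aa ← Gg ← Ff → Mm
  Ee is a chain here and Ee is conditioned on, so the path is blocked at Ee.
Path 5: Hh ← Cc → Ee → Aa ← Ff → Mm
  Ee is a chain here and Ee is conditioned on, so the path is blocked at Ee.
Path 6: Hh ← Cc → Ee ← Ff → Mm
  Cc is a fork and Cc is not conditioned on; Ee is a collider and Ee is conditioned on, which opens it; Ff is a fork and Ff is not conditioned on — no node blocks this path, so it is active.
At least one path is unblocked, so d-separation fails.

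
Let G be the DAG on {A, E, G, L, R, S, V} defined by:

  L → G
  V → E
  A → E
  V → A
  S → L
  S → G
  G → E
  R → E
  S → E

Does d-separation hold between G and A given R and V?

Yes

We examine all 6 paths between G and A:
Path 1: G ← S → E ← V → A
  E is a collider here and neither E nor any of its descendants is conditioned on, so the collider stays closed — the path is blocked at E.
Path 2: G ← S → E ← A
  E is a collider here and neither E nor any of its descendants is conditioned on, so the collider stays closed — the path is blocked at E.
Path 3: G → E ← V → A
  E is a collider here and neither E nor any of its descendants is conditioned on, so the collider stays closed — the path is blocked at E.
Path 4: G → E ← A
  E is a collider here and neither E nor any of its descendants is conditioned on, so the collider stays closed — the path is blocked at E.
Path 5: G ← L ← S → E ← V → A
  E is a collider here and neither E nor any of its descendants is conditioned on, so the collider stays closed — the path is blocked at E.
Path 6: G ← L ← S → E ← A
  E is a collider here and neither E nor any of its descendants is conditioned on, so the collider stays closed — the path is blocked at E.
Every path is blocked, so G and A are d-separated given {R, V}.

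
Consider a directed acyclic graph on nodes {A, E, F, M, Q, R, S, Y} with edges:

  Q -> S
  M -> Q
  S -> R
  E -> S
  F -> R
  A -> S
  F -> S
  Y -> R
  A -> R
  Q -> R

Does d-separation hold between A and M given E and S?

There are 6 undirected paths between A and M; checking each against the conditioning set {E, S}:
  1. A → R ← Q ← M — R:collider[blocks]; Q:chain[open] ⇒ blocked
  2. A → R ← F → S ← Q ← M — R:collider[blocks]; F:fork[open]; S:collider[open]; Q:chain[open] ⇒ blocked
  3. A → R ← S ← Q ← M — R:collider[blocks]; S:chain[blocks]; Q:chain[open] ⇒ blocked
  4. A → S ← Q ← M — S:collider[open]; Q:chain[open] ⇒ active
  5. A → S → R ← Q ← M — S:chain[blocks]; R:collider[blocks]; Q:chain[open] ⇒ blocked
  6. A → S ← F → R ← Q ← M — S:collider[open]; F:fork[open]; R:collider[blocks]; Q:chain[open] ⇒ blocked
At least one path is unblocked, so d-separation fails.

No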